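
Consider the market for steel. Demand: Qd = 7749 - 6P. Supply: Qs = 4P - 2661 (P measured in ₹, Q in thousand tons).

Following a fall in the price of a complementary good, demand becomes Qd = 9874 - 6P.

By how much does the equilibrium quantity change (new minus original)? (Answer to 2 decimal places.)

+850.00

Original equilibrium: 7749 - 6P = 4P - 2661 gives 10410 = 10P, so P = 1041 and Q = 1503.
The new curves are Qd = 9874 - 6P (demand) and Qs = 4P - 2661 (supply).
New equilibrium: 9874 - 6P = 4P - 2661 ⇒ 12535 = 10P ⇒ P = 1253.5, Q = 2353.
ΔQ = 2353 − 1503 = +850.00.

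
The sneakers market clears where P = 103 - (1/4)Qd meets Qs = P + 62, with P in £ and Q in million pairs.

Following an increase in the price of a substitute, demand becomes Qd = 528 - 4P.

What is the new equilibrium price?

93.2

Before the shock: 412 - 4P = P + 62 ⇒ 350 = 5P ⇒ P = 70, Q = 132.
The new curves are Qd = 528 - 4P (demand) and Qs = P + 62 (supply).
Equate the new curves: 528 - 4P = P + 62, giving 466 = 5P, P = 93.2, Q = 155.2.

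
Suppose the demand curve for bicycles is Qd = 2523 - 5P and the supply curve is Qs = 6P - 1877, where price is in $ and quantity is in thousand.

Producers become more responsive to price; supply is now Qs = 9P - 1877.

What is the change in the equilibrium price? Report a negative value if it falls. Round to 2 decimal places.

Original equilibrium: 2523 - 5P = 6P - 1877 gives 4400 = 11P, so P = 400 and Q = 523.
The shock moves the curves to Qd = 2523 - 5P and Qs = 9P - 1877.
Clearing the new market: 2523 - 5P = 9P - 1877, so P = 2200/7 ≈ 314.2857 and Q = 6661/7 ≈ 951.5714.
ΔP = 314.2857 − 400 = -85.71.

-85.71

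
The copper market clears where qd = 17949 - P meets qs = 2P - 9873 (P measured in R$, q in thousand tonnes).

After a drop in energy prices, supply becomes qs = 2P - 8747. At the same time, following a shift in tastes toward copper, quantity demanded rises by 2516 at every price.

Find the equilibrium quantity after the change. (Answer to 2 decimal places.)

Initially, 17949 - P = 2P - 9873, so 27822 = 3P and P = 9274, q = 8675.
After the shift, demand is qd = 20465 - P and supply is qs = 2P - 8747.
Clearing the new market: 20465 - P = 2P - 8747, so P = 29212/3 ≈ 9737.3333 and q = 32183/3 ≈ 10727.6667.

10727.67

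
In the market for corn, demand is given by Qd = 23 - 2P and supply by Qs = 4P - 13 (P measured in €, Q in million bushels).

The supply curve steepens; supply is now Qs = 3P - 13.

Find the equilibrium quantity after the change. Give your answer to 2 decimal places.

8.60

Original equilibrium: 23 - 2P = 4P - 13 gives 36 = 6P, so P = 6 and Q = 11.
With the change applied: demand Qd = 23 - 2P, supply Qs = 3P - 13.
New equilibrium: 23 - 2P = 3P - 13 ⇒ 36 = 5P ⇒ P = 7.2, Q = 8.6.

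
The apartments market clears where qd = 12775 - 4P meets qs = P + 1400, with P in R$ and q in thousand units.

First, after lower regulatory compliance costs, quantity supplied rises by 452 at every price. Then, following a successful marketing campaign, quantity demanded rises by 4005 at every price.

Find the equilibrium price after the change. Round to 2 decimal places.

2985.60

Initially, 12775 - 4P = P + 1400, so 11375 = 5P and P = 2275, q = 3675.
After the shift, demand is qd = 16780 - 4P and supply is qs = P + 1852.
Equate the new curves: 16780 - 4P = P + 1852, giving 14928 = 5P, P = 2985.6, q = 4837.6.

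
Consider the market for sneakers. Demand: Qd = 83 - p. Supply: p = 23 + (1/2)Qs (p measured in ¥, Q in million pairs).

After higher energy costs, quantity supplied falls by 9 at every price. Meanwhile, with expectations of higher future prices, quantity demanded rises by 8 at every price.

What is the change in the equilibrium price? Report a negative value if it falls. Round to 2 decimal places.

+5.67

Initially, 83 - p = 2p - 46, so 129 = 3p and p = 43, Q = 40.
The new curves are Qd = 91 - p (demand) and Qs = 2p - 55 (supply).
Equate the new curves: 91 - p = 2p - 55, giving 146 = 3p, p = 146/3 ≈ 48.6667, Q = 127/3 ≈ 42.3333.
Δp = 48.6667 − 43 = +5.67.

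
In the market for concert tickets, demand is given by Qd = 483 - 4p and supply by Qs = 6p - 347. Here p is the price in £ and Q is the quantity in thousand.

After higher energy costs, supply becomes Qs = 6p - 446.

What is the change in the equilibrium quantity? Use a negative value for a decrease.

Solve the original market: 483 - 4p = 6p - 347, hence p = 83 and Q = 151.
After the shift, demand is Qd = 483 - 4p and supply is Qs = 6p - 446.
Setting them equal: 483 - 4p = 6p - 446 → 929 = 10p, so p = 92.9 and Q = 111.4.
ΔQ = 111.4 − 151 = -39.6.

-39.6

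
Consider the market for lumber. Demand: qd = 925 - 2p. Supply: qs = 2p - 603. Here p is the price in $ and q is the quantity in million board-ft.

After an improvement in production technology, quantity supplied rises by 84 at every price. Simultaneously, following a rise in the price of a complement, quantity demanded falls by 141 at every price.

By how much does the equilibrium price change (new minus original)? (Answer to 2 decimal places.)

Before the shock: 925 - 2p = 2p - 603 ⇒ 1528 = 4p ⇒ p = 382, q = 161.
The new curves are qd = 784 - 2p (demand) and qs = 2p - 519 (supply).
Clearing the new market: 784 - 2p = 2p - 519, so p = 325.75 and q = 132.5.
Δp = 325.75 − 382 = -56.25.

-56.25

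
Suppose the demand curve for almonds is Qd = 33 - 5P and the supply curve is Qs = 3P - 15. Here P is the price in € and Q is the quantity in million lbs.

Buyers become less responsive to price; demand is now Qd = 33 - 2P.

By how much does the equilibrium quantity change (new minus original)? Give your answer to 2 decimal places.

+10.80

Initially, 33 - 5P = 3P - 15, so 48 = 8P and P = 6, Q = 3.
After the shift, demand is Qd = 33 - 2P and supply is Qs = 3P - 15.
Clearing the new market: 33 - 2P = 3P - 15, so P = 9.6 and Q = 13.8.
ΔQ = 13.8 − 3 = +10.80.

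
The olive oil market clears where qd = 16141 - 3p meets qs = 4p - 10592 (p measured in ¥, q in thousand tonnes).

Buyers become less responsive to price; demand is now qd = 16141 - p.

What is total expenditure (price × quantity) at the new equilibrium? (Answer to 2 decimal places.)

Solve the original market: 16141 - 3p = 4p - 10592, hence p = 3819 and q = 4684.
The shock moves the curves to qd = 16141 - p and qs = 4p - 10592.
Setting them equal: 16141 - p = 4p - 10592 → 26733 = 5p, so p = 5346.6 and q = 10794.4.
New expenditure = 5346.6 × 10794.4 = 57713339.04.

57713339.04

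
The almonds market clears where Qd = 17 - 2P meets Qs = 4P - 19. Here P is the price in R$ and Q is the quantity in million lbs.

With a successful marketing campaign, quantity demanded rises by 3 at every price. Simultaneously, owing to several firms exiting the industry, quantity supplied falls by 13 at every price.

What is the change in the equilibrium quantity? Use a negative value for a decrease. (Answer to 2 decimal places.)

Original equilibrium: 17 - 2P = 4P - 19 gives 36 = 6P, so P = 6 and Q = 5.
The shock moves the curves to Qd = 20 - 2P and Qs = 4P - 32.
Setting them equal: 20 - 2P = 4P - 32 → 52 = 6P, so P = 26/3 ≈ 8.6667 and Q = 8/3 ≈ 2.6667.
ΔQ = 2.6667 − 5 = -2.33.

-2.33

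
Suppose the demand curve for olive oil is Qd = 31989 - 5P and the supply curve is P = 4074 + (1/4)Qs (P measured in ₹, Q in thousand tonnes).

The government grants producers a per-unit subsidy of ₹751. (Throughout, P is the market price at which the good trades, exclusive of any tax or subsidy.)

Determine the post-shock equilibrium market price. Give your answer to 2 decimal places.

5031.22

Original equilibrium: 31989 - 5P = 4P - 16296 gives 48285 = 9P, so P = 5365 and Q = 5164.
Since sellers receive the price plus the subsidy, the effective supply curve becomes Qs = 4P - 13292.
Clearing the new market: 31989 - 5P = 4P - 13292, so P = 45281/9 ≈ 5031.2222 and Q = 61496/9 ≈ 6832.8889.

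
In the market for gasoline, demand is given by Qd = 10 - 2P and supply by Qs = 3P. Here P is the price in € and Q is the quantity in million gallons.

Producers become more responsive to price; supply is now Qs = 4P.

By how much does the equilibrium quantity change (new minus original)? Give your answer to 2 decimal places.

Original equilibrium: 10 - 2P = 3P gives 10 = 5P, so P = 2 and Q = 6.
After the shift, demand is Qd = 10 - 2P and supply is Qs = 4P.
Setting them equal: 10 - 2P = 4P → 10 = 6P, so P = 5/3 ≈ 1.6667 and Q = 20/3 ≈ 6.6667.
ΔQ = 6.6667 − 6 = +0.67.

+0.67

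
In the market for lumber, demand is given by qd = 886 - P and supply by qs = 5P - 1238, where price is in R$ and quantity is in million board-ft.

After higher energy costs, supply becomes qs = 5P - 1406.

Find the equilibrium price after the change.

Solve the original market: 886 - P = 5P - 1238, hence P = 354 and q = 532.
After the shift, demand is qd = 886 - P and supply is qs = 5P - 1406.
Equate the new curves: 886 - P = 5P - 1406, giving 2292 = 6P, P = 382, q = 504.

382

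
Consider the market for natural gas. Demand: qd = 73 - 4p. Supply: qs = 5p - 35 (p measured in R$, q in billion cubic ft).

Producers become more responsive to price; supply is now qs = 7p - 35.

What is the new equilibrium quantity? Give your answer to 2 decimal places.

33.73

Solve the original market: 73 - 4p = 5p - 35, hence p = 12 and q = 25.
The shock moves the curves to qd = 73 - 4p and qs = 7p - 35.
Clearing the new market: 73 - 4p = 7p - 35, so p = 108/11 ≈ 9.8182 and q = 371/11 ≈ 33.7273.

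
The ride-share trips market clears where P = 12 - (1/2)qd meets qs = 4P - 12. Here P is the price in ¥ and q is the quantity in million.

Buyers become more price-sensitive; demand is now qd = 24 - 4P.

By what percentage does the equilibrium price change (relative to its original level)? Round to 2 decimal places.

-25.00

Before the shock: 24 - 2P = 4P - 12 ⇒ 36 = 6P ⇒ P = 6, q = 12.
The new curves are qd = 24 - 4P (demand) and qs = 4P - 12 (supply).
Setting them equal: 24 - 4P = 4P - 12 → 36 = 8P, so P = 4.5 and q = 6.
%ΔP = (4.5 − 6) / 6 × 100 = -25.00%.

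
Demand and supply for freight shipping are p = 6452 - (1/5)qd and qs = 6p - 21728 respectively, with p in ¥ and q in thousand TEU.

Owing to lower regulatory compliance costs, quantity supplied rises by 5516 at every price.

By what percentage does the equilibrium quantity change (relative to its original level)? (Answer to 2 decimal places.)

Solve the original market: 32260 - 5p = 6p - 21728, hence p = 4908 and q = 7720.
With the change applied: demand qd = 32260 - 5p, supply qs = 6p - 16212.
Setting them equal: 32260 - 5p = 6p - 16212 → 48472 = 11p, so p = 48472/11 ≈ 4406.5455 and q = 112500/11 ≈ 10227.2727.
%Δq = (10227.2727 − 7720) / 7720 × 100 = +32.48%.

+32.48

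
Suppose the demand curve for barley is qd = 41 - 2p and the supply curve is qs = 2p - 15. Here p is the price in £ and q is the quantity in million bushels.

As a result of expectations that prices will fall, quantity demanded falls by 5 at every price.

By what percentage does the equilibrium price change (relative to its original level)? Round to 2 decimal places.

Initially, 41 - 2p = 2p - 15, so 56 = 4p and p = 14, q = 13.
With the change applied: demand qd = 36 - 2p, supply qs = 2p - 15.
Setting them equal: 36 - 2p = 2p - 15 → 51 = 4p, so p = 12.75 and q = 10.5.
%Δp = (12.75 − 14) / 14 × 100 = -8.93%.

-8.93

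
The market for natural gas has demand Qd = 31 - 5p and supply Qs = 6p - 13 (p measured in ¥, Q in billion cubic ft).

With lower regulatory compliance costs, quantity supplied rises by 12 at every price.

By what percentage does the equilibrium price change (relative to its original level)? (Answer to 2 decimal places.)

-27.27

Original equilibrium: 31 - 5p = 6p - 13 gives 44 = 11p, so p = 4 and Q = 11.
After the shift, demand is Qd = 31 - 5p and supply is Qs = 6p - 1.
Clearing the new market: 31 - 5p = 6p - 1, so p = 32/11 ≈ 2.9091 and Q = 181/11 ≈ 16.4545.
%Δp = (2.9091 − 4) / 4 × 100 = -27.27%.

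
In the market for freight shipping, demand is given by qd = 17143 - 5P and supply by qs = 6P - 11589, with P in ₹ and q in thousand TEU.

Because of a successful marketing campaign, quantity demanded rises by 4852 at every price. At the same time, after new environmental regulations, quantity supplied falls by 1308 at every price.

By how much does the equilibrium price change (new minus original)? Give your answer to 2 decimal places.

+560.00

Before the shock: 17143 - 5P = 6P - 11589 ⇒ 28732 = 11P ⇒ P = 2612, q = 4083.
The new curves are qd = 21995 - 5P (demand) and qs = 6P - 12897 (supply).
Setting them equal: 21995 - 5P = 6P - 12897 → 34892 = 11P, so P = 3172 and q = 6135.
ΔP = 3172 − 2612 = +560.00.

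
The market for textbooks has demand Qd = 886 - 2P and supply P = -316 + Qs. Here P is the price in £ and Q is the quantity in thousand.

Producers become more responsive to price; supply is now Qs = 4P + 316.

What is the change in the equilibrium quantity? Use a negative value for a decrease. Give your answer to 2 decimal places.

+190.00

Before the shock: 886 - 2P = P + 316 ⇒ 570 = 3P ⇒ P = 190, Q = 506.
The shock moves the curves to Qd = 886 - 2P and Qs = 4P + 316.
New equilibrium: 886 - 2P = 4P + 316 ⇒ 570 = 6P ⇒ P = 95, Q = 696.
ΔQ = 696 − 506 = +190.00.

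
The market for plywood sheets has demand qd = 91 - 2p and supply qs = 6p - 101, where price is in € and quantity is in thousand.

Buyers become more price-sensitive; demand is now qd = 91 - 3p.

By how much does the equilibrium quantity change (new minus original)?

-16

Original equilibrium: 91 - 2p = 6p - 101 gives 192 = 8p, so p = 24 and q = 43.
The new curves are qd = 91 - 3p (demand) and qs = 6p - 101 (supply).
New equilibrium: 91 - 3p = 6p - 101 ⇒ 192 = 9p ⇒ p = 64/3 ≈ 21.3333, q = 27.
Δq = 27 − 43 = -16.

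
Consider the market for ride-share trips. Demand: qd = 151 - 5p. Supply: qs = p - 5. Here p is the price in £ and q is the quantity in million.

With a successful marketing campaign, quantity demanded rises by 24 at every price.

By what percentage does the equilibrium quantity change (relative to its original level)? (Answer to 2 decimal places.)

Before the shock: 151 - 5p = p - 5 ⇒ 156 = 6p ⇒ p = 26, q = 21.
With the change applied: demand qd = 175 - 5p, supply qs = p - 5.
New equilibrium: 175 - 5p = p - 5 ⇒ 180 = 6p ⇒ p = 30, q = 25.
%Δq = (25 − 21) / 21 × 100 = +19.05%.

+19.05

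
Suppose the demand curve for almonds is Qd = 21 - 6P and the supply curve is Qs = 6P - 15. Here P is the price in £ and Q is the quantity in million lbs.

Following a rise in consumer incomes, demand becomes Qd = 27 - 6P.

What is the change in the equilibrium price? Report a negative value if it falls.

Original equilibrium: 21 - 6P = 6P - 15 gives 36 = 12P, so P = 3 and Q = 3.
With the change applied: demand Qd = 27 - 6P, supply Qs = 6P - 15.
Clearing the new market: 27 - 6P = 6P - 15, so P = 3.5 and Q = 6.
ΔP = 3.5 − 3 = +0.5.

+0.5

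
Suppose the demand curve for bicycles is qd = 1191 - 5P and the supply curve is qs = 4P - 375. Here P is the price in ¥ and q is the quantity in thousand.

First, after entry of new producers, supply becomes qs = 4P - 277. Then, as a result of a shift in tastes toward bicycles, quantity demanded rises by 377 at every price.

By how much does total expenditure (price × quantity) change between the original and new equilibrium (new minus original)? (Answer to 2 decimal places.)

+55461.00

Initially, 1191 - 5P = 4P - 375, so 1566 = 9P and P = 174, q = 321.
After the shift, demand is qd = 1568 - 5P and supply is qs = 4P - 277.
Equate the new curves: 1568 - 5P = 4P - 277, giving 1845 = 9P, P = 205, q = 543.
Expenditure moves from 174×321 = 55854 to 205×543 = 111315; change = +55461.00.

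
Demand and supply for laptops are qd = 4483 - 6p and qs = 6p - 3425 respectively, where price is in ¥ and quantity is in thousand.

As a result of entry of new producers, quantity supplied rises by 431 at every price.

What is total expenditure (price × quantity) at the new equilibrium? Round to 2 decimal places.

Original equilibrium: 4483 - 6p = 6p - 3425 gives 7908 = 12p, so p = 659 and q = 529.
The new curves are qd = 4483 - 6p (demand) and qs = 6p - 2994 (supply).
Equate the new curves: 4483 - 6p = 6p - 2994, giving 7477 = 12p, p = 7477/12 ≈ 623.0833, q = 744.5.
New expenditure = 623.0833 × 744.5 = 463885.54.

463885.54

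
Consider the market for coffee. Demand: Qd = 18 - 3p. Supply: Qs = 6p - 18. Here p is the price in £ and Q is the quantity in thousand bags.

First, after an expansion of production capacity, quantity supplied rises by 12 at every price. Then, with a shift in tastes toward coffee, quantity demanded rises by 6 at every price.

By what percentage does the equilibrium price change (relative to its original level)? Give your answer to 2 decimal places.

Before the shock: 18 - 3p = 6p - 18 ⇒ 36 = 9p ⇒ p = 4, Q = 6.
After the shift, demand is Qd = 24 - 3p and supply is Qs = 6p - 6.
Setting them equal: 24 - 3p = 6p - 6 → 30 = 9p, so p = 10/3 ≈ 3.3333 and Q = 14.
%Δp = (3.3333 − 4) / 4 × 100 = -16.67%.

-16.67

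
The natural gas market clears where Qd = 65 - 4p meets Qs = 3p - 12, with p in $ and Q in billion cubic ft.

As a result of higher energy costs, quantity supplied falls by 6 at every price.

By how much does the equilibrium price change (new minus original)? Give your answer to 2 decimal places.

Original equilibrium: 65 - 4p = 3p - 12 gives 77 = 7p, so p = 11 and Q = 21.
With the change applied: demand Qd = 65 - 4p, supply Qs = 3p - 18.
Clearing the new market: 65 - 4p = 3p - 18, so p = 83/7 ≈ 11.8571 and Q = 123/7 ≈ 17.5714.
Δp = 11.8571 − 11 = +0.86.

+0.86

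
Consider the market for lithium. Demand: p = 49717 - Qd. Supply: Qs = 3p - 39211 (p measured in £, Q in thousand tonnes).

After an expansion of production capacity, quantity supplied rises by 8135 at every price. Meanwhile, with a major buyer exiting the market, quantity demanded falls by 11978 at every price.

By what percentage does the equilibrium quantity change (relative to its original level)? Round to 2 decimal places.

-25.29

Original equilibrium: 49717 - p = 3p - 39211 gives 88928 = 4p, so p = 22232 and Q = 27485.
The new curves are Qd = 37739 - p (demand) and Qs = 3p - 31076 (supply).
New equilibrium: 37739 - p = 3p - 31076 ⇒ 68815 = 4p ⇒ p = 17203.75, Q = 20535.25.
%ΔQ = (20535.25 − 27485) / 27485 × 100 = -25.29%.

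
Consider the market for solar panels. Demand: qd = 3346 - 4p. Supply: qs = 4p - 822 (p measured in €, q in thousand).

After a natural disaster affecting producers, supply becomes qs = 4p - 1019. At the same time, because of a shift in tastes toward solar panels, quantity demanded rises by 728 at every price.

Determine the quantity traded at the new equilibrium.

1527.5

Before the shock: 3346 - 4p = 4p - 822 ⇒ 4168 = 8p ⇒ p = 521, q = 1262.
The new curves are qd = 4074 - 4p (demand) and qs = 4p - 1019 (supply).
Setting them equal: 4074 - 4p = 4p - 1019 → 5093 = 8p, so p = 636.625 and q = 1527.5.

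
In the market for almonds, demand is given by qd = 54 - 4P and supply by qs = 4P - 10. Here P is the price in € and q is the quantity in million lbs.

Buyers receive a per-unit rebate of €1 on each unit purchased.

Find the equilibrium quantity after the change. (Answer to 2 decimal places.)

24.00

Initially, 54 - 4P = 4P - 10, so 64 = 8P and P = 8, q = 22.
Since buyers' out-of-pocket price is the market price minus the rebate, the effective demand curve becomes qd = 58 - 4P.
Clearing the new market: 58 - 4P = 4P - 10, so P = 8.5 and q = 24.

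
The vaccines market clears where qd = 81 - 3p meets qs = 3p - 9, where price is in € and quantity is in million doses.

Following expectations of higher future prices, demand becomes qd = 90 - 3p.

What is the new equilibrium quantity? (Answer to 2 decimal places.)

40.50

Solve the original market: 81 - 3p = 3p - 9, hence p = 15 and q = 36.
After the shift, demand is qd = 90 - 3p and supply is qs = 3p - 9.
Setting them equal: 90 - 3p = 3p - 9 → 99 = 6p, so p = 16.5 and q = 40.5.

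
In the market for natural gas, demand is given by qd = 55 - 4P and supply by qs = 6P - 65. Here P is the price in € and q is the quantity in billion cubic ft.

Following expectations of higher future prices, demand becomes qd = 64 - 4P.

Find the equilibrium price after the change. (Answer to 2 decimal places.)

Solve the original market: 55 - 4P = 6P - 65, hence P = 12 and q = 7.
After the shift, demand is qd = 64 - 4P and supply is qs = 6P - 65.
Equate the new curves: 64 - 4P = 6P - 65, giving 129 = 10P, P = 12.9, q = 12.4.

12.90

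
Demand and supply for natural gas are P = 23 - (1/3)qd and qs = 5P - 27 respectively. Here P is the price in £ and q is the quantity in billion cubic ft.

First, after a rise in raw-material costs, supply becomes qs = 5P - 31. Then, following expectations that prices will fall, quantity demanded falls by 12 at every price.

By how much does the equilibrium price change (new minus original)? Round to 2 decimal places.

-1.00

Solve the original market: 69 - 3P = 5P - 27, hence P = 12 and q = 33.
After the shift, demand is qd = 57 - 3P and supply is qs = 5P - 31.
Equate the new curves: 57 - 3P = 5P - 31, giving 88 = 8P, P = 11, q = 24.
ΔP = 11 − 12 = -1.00.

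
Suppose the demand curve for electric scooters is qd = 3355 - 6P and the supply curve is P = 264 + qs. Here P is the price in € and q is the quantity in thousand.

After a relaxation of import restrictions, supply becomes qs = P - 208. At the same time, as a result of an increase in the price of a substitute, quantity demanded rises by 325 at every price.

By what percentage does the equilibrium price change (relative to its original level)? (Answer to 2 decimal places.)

+7.43

Original equilibrium: 3355 - 6P = P - 264 gives 3619 = 7P, so P = 517 and q = 253.
With the change applied: demand qd = 3680 - 6P, supply qs = P - 208.
Setting them equal: 3680 - 6P = P - 208 → 3888 = 7P, so P = 3888/7 ≈ 555.4286 and q = 2432/7 ≈ 347.4286.
%ΔP = (555.4286 − 517) / 517 × 100 = +7.43%.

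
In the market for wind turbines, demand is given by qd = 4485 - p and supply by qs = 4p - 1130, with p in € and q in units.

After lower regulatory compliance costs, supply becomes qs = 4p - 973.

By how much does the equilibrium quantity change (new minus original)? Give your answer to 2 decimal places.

Before the shock: 4485 - p = 4p - 1130 ⇒ 5615 = 5p ⇒ p = 1123, q = 3362.
With the change applied: demand qd = 4485 - p, supply qs = 4p - 973.
Equate the new curves: 4485 - p = 4p - 973, giving 5458 = 5p, p = 1091.6, q = 3393.4.
Δq = 3393.4 − 3362 = +31.40.

+31.40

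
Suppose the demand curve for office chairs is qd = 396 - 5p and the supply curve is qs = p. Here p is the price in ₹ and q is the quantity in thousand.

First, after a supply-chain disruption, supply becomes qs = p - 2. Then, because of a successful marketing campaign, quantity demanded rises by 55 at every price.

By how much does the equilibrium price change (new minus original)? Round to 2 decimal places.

+9.50

Before the shock: 396 - 5p = p ⇒ 396 = 6p ⇒ p = 66, q = 66.
With the change applied: demand qd = 451 - 5p, supply qs = p - 2.
New equilibrium: 451 - 5p = p - 2 ⇒ 453 = 6p ⇒ p = 75.5, q = 73.5.
Δp = 75.5 − 66 = +9.50.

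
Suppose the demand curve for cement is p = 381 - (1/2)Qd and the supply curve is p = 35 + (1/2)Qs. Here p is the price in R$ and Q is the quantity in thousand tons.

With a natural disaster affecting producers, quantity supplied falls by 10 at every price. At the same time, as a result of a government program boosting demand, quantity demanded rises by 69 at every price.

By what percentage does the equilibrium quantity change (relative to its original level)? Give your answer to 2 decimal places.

+8.53

Initially, 762 - 2p = 2p - 70, so 832 = 4p and p = 208, Q = 346.
After the shift, demand is Qd = 831 - 2p and supply is Qs = 2p - 80.
New equilibrium: 831 - 2p = 2p - 80 ⇒ 911 = 4p ⇒ p = 227.75, Q = 375.5.
%ΔQ = (375.5 − 346) / 346 × 100 = +8.53%.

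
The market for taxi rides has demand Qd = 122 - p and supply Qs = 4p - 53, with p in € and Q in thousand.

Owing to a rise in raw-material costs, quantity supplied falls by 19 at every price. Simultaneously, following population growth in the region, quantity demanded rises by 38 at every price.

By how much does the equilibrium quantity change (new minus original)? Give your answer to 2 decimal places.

+26.60

Before the shock: 122 - p = 4p - 53 ⇒ 175 = 5p ⇒ p = 35, Q = 87.
After the shift, demand is Qd = 160 - p and supply is Qs = 4p - 72.
Clearing the new market: 160 - p = 4p - 72, so p = 46.4 and Q = 113.6.
ΔQ = 113.6 − 87 = +26.60.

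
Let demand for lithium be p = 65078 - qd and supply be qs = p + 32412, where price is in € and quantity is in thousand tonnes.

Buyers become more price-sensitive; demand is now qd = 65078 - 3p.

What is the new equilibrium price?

8166.5

Original equilibrium: 65078 - p = p + 32412 gives 32666 = 2p, so p = 16333 and q = 48745.
With the change applied: demand qd = 65078 - 3p, supply qs = p + 32412.
Equate the new curves: 65078 - 3p = p + 32412, giving 32666 = 4p, p = 8166.5, q = 40578.5.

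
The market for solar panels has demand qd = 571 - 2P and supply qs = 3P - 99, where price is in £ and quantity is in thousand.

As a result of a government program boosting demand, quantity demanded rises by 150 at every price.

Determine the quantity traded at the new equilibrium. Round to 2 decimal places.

393.00

Before the shock: 571 - 2P = 3P - 99 ⇒ 670 = 5P ⇒ P = 134, q = 303.
With the change applied: demand qd = 721 - 2P, supply qs = 3P - 99.
Clearing the new market: 721 - 2P = 3P - 99, so P = 164 and q = 393.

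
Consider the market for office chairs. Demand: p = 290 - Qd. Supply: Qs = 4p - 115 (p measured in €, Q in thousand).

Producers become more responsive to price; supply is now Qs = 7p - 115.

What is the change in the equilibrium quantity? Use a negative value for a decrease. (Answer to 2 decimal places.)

Initially, 290 - p = 4p - 115, so 405 = 5p and p = 81, Q = 209.
With the change applied: demand Qd = 290 - p, supply Qs = 7p - 115.
Equate the new curves: 290 - p = 7p - 115, giving 405 = 8p, p = 50.625, Q = 239.375.
ΔQ = 239.375 − 209 = +30.38.

+30.38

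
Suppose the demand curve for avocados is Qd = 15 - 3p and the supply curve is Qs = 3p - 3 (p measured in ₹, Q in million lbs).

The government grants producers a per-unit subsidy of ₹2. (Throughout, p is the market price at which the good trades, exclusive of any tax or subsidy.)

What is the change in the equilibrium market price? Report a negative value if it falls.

-1

Original equilibrium: 15 - 3p = 3p - 3 gives 18 = 6p, so p = 3 and Q = 6.
Since sellers receive the price plus the subsidy, the effective supply curve becomes Qs = 3p + 3.
Equate the new curves: 15 - 3p = 3p + 3, giving 12 = 6p, p = 2, Q = 9.
Δp = 2 − 3 = -1.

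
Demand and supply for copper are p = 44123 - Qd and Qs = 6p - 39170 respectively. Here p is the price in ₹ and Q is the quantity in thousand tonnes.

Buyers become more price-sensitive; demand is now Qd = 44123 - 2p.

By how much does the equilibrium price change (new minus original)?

-1487.375

Initially, 44123 - p = 6p - 39170, so 83293 = 7p and p = 11899, Q = 32224.
With the change applied: demand Qd = 44123 - 2p, supply Qs = 6p - 39170.
Setting them equal: 44123 - 2p = 6p - 39170 → 83293 = 8p, so p = 10411.625 and Q = 23299.75.
Δp = 10411.625 − 11899 = -1487.375.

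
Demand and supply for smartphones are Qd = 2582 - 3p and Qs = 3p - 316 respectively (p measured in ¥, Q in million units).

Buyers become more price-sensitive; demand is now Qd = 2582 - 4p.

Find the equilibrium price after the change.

414

Solve the original market: 2582 - 3p = 3p - 316, hence p = 483 and Q = 1133.
The new curves are Qd = 2582 - 4p (demand) and Qs = 3p - 316 (supply).
Clearing the new market: 2582 - 4p = 3p - 316, so p = 414 and Q = 926.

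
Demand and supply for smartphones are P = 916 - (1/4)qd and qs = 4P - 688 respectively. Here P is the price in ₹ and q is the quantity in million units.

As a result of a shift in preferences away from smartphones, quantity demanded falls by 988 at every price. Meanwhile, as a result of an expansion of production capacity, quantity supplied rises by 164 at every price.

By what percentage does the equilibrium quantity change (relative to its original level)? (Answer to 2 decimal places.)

-27.69

Original equilibrium: 3664 - 4P = 4P - 688 gives 4352 = 8P, so P = 544 and q = 1488.
After the shift, demand is qd = 2676 - 4P and supply is qs = 4P - 524.
Clearing the new market: 2676 - 4P = 4P - 524, so P = 400 and q = 1076.
%Δq = (1076 − 1488) / 1488 × 100 = -27.69%.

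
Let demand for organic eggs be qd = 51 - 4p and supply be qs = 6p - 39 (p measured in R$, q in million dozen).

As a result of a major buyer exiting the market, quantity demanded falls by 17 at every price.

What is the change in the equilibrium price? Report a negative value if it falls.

-1.7

Before the shock: 51 - 4p = 6p - 39 ⇒ 90 = 10p ⇒ p = 9, q = 15.
The new curves are qd = 34 - 4p (demand) and qs = 6p - 39 (supply).
New equilibrium: 34 - 4p = 6p - 39 ⇒ 73 = 10p ⇒ p = 7.3, q = 4.8.
Δp = 7.3 − 9 = -1.7.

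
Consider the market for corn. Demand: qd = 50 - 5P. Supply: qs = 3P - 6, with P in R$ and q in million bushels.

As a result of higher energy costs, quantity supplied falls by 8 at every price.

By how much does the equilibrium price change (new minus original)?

Before the shock: 50 - 5P = 3P - 6 ⇒ 56 = 8P ⇒ P = 7, q = 15.
The shock moves the curves to qd = 50 - 5P and qs = 3P - 14.
Setting them equal: 50 - 5P = 3P - 14 → 64 = 8P, so P = 8 and q = 10.
ΔP = 8 − 7 = +1.

+1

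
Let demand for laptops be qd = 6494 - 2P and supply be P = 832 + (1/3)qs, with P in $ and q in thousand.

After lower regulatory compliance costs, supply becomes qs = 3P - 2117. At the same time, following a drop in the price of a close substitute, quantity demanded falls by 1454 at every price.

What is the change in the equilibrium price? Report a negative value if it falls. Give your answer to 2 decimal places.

Before the shock: 6494 - 2P = 3P - 2496 ⇒ 8990 = 5P ⇒ P = 1798, q = 2898.
The shock moves the curves to qd = 5040 - 2P and qs = 3P - 2117.
Equate the new curves: 5040 - 2P = 3P - 2117, giving 7157 = 5P, P = 1431.4, q = 2177.2.
ΔP = 1431.4 − 1798 = -366.60.

-366.60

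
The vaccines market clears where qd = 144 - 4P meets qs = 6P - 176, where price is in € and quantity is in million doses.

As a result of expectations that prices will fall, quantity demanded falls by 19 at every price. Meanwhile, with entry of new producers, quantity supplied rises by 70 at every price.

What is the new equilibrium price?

23.1

Initially, 144 - 4P = 6P - 176, so 320 = 10P and P = 32, q = 16.
The new curves are qd = 125 - 4P (demand) and qs = 6P - 106 (supply).
Setting them equal: 125 - 4P = 6P - 106 → 231 = 10P, so P = 23.1 and q = 32.6.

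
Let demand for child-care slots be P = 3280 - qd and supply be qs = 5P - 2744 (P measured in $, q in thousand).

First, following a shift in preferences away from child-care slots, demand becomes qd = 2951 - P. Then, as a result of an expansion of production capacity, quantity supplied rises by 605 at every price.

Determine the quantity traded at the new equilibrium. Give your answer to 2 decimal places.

2102.67

Original equilibrium: 3280 - P = 5P - 2744 gives 6024 = 6P, so P = 1004 and q = 2276.
After the shift, demand is qd = 2951 - P and supply is qs = 5P - 2139.
New equilibrium: 2951 - P = 5P - 2139 ⇒ 5090 = 6P ⇒ P = 2545/3 ≈ 848.3333, q = 6308/3 ≈ 2102.6667.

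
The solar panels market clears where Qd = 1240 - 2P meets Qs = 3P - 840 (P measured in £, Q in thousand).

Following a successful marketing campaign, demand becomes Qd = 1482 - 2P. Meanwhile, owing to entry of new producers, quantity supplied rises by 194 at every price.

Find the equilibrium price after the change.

425.6

Solve the original market: 1240 - 2P = 3P - 840, hence P = 416 and Q = 408.
With the change applied: demand Qd = 1482 - 2P, supply Qs = 3P - 646.
Equate the new curves: 1482 - 2P = 3P - 646, giving 2128 = 5P, P = 425.6, Q = 630.8.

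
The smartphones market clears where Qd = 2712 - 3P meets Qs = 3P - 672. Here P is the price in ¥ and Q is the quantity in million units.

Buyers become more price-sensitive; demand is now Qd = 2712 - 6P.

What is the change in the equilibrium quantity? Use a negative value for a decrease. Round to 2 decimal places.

Initially, 2712 - 3P = 3P - 672, so 3384 = 6P and P = 564, Q = 1020.
After the shift, demand is Qd = 2712 - 6P and supply is Qs = 3P - 672.
Equate the new curves: 2712 - 6P = 3P - 672, giving 3384 = 9P, P = 376, Q = 456.
ΔQ = 456 − 1020 = -564.00.

-564.00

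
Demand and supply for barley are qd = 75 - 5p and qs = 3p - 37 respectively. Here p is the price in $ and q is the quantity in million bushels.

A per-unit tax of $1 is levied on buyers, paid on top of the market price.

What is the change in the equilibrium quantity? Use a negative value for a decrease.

Before the shock: 75 - 5p = 3p - 37 ⇒ 112 = 8p ⇒ p = 14, q = 5.
Since buyers pay the price plus the tax, the effective demand curve becomes qd = 70 - 5p.
Clearing the new market: 70 - 5p = 3p - 37, so p = 13.375 and q = 3.125.
Δq = 3.125 − 5 = -1.875.

-1.875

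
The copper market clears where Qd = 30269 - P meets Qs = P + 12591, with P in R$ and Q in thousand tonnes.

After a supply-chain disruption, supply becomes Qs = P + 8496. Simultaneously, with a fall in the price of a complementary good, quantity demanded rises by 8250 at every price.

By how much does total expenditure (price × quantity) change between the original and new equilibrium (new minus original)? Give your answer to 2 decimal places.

+163463066.25

Original equilibrium: 30269 - P = P + 12591 gives 17678 = 2P, so P = 8839 and Q = 21430.
The new curves are Qd = 38519 - P (demand) and Qs = P + 8496 (supply).
New equilibrium: 38519 - P = P + 8496 ⇒ 30023 = 2P ⇒ P = 15011.5, Q = 23507.5.
Expenditure moves from 8839×21430 = 189419770 to 15011.5×23507.5 = 352882836.25; change = +163463066.25.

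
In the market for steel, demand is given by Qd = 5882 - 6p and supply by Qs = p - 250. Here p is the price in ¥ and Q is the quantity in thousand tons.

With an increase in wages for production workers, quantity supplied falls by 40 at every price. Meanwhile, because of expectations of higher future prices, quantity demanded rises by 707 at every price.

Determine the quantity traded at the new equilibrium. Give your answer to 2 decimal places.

692.71

Original equilibrium: 5882 - 6p = p - 250 gives 6132 = 7p, so p = 876 and Q = 626.
After the shift, demand is Qd = 6589 - 6p and supply is Qs = p - 290.
New equilibrium: 6589 - 6p = p - 290 ⇒ 6879 = 7p ⇒ p = 6879/7 ≈ 982.7143, Q = 4849/7 ≈ 692.7143.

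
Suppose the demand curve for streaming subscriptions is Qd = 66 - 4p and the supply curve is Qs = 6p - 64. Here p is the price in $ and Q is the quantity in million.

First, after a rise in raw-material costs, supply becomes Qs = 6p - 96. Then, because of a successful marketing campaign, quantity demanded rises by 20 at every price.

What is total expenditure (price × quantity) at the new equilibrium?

Initially, 66 - 4p = 6p - 64, so 130 = 10p and p = 13, Q = 14.
After the shift, demand is Qd = 86 - 4p and supply is Qs = 6p - 96.
Clearing the new market: 86 - 4p = 6p - 96, so p = 18.2 and Q = 13.2.
New expenditure = 18.2 × 13.2 = 240.24.

240.24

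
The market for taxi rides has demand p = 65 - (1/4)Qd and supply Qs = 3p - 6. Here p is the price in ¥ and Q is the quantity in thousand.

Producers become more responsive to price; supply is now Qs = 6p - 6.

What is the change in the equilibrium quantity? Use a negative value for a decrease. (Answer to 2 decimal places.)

+45.60

Initially, 260 - 4p = 3p - 6, so 266 = 7p and p = 38, Q = 108.
After the shift, demand is Qd = 260 - 4p and supply is Qs = 6p - 6.
New equilibrium: 260 - 4p = 6p - 6 ⇒ 266 = 10p ⇒ p = 26.6, Q = 153.6.
ΔQ = 153.6 − 108 = +45.60.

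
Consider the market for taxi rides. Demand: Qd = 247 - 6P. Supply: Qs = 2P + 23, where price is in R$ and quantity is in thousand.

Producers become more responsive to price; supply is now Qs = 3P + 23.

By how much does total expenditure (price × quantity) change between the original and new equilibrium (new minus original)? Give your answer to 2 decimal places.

Original equilibrium: 247 - 6P = 2P + 23 gives 224 = 8P, so P = 28 and Q = 79.
The shock moves the curves to Qd = 247 - 6P and Qs = 3P + 23.
Equate the new curves: 247 - 6P = 3P + 23, giving 224 = 9P, P = 224/9 ≈ 24.8889, Q = 293/3 ≈ 97.6667.
Expenditure moves from 28×79 = 2212 to 24.8889×97.6667 = 2430.8148; change = +218.81.

+218.81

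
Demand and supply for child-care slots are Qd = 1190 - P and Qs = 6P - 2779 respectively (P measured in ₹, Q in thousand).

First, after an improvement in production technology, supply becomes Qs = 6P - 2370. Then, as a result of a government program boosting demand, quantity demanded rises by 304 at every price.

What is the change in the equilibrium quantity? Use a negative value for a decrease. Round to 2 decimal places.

+319.00

Original equilibrium: 1190 - P = 6P - 2779 gives 3969 = 7P, so P = 567 and Q = 623.
With the change applied: demand Qd = 1494 - P, supply Qs = 6P - 2370.
Equate the new curves: 1494 - P = 6P - 2370, giving 3864 = 7P, P = 552, Q = 942.
ΔQ = 942 − 623 = +319.00.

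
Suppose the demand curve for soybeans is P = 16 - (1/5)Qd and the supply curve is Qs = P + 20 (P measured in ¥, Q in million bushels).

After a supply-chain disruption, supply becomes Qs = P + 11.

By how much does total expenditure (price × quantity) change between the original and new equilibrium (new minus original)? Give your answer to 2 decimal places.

-41.25

Before the shock: 80 - 5P = P + 20 ⇒ 60 = 6P ⇒ P = 10, Q = 30.
The shock moves the curves to Qd = 80 - 5P and Qs = P + 11.
Equate the new curves: 80 - 5P = P + 11, giving 69 = 6P, P = 11.5, Q = 22.5.
Expenditure moves from 10×30 = 300 to 11.5×22.5 = 258.75; change = -41.25.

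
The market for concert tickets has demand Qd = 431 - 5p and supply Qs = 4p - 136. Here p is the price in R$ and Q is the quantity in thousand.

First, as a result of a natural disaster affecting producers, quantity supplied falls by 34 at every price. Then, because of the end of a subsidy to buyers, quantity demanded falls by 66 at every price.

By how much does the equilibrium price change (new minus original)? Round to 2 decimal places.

-3.56

Before the shock: 431 - 5p = 4p - 136 ⇒ 567 = 9p ⇒ p = 63, Q = 116.
The new curves are Qd = 365 - 5p (demand) and Qs = 4p - 170 (supply).
Equate the new curves: 365 - 5p = 4p - 170, giving 535 = 9p, p = 535/9 ≈ 59.4444, Q = 610/9 ≈ 67.7778.
Δp = 59.4444 − 63 = -3.56.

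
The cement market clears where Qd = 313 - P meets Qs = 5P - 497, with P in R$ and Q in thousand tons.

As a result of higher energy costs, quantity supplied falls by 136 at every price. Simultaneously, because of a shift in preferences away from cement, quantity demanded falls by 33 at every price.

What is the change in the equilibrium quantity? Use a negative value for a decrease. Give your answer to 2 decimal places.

-50.17

Initially, 313 - P = 5P - 497, so 810 = 6P and P = 135, Q = 178.
The shock moves the curves to Qd = 280 - P and Qs = 5P - 633.
Clearing the new market: 280 - P = 5P - 633, so P = 913/6 ≈ 152.1667 and Q = 767/6 ≈ 127.8333.
ΔQ = 127.8333 − 178 = -50.17.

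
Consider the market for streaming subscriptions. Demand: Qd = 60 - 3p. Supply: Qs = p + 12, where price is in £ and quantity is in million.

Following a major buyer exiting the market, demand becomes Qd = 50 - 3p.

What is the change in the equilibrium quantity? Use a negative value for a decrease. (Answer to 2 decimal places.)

Initially, 60 - 3p = p + 12, so 48 = 4p and p = 12, Q = 24.
The new curves are Qd = 50 - 3p (demand) and Qs = p + 12 (supply).
Setting them equal: 50 - 3p = p + 12 → 38 = 4p, so p = 9.5 and Q = 21.5.
ΔQ = 21.5 − 24 = -2.50.

-2.50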